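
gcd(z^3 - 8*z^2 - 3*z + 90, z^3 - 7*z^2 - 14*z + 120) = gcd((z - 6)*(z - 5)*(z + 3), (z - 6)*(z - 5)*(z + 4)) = z^2 - 11*z + 30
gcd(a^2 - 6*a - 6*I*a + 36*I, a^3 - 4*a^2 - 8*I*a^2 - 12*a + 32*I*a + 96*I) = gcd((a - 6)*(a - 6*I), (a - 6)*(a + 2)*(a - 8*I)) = a - 6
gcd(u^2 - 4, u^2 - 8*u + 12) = u - 2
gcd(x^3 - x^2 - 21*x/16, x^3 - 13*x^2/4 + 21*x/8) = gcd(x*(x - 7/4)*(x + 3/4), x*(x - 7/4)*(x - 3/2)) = x^2 - 7*x/4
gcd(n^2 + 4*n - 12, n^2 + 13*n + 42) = n + 6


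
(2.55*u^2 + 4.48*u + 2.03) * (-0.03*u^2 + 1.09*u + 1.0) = -0.0765*u^4 + 2.6451*u^3 + 7.3723*u^2 + 6.6927*u + 2.03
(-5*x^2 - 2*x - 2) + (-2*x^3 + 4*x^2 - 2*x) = -2*x^3 - x^2 - 4*x - 2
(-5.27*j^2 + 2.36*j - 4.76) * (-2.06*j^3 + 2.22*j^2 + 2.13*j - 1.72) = 10.8562*j^5 - 16.561*j^4 + 3.8197*j^3 + 3.524*j^2 - 14.198*j + 8.1872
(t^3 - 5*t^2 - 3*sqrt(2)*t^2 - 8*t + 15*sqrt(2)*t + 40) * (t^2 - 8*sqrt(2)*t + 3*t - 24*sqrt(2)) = t^5 - 11*sqrt(2)*t^4 - 2*t^4 + 25*t^3 + 22*sqrt(2)*t^3 - 80*t^2 + 229*sqrt(2)*t^2 - 600*t - 128*sqrt(2)*t - 960*sqrt(2)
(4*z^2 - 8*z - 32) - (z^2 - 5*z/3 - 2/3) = 3*z^2 - 19*z/3 - 94/3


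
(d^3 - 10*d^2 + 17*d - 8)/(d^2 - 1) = (d^2 - 9*d + 8)/(d + 1)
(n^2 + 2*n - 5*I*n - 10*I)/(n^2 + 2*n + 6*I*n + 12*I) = (n - 5*I)/(n + 6*I)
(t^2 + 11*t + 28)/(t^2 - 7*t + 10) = (t^2 + 11*t + 28)/(t^2 - 7*t + 10)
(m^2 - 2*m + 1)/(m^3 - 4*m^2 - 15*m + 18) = (m - 1)/(m^2 - 3*m - 18)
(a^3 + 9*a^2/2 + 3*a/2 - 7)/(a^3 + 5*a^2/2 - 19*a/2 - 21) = (a - 1)/(a - 3)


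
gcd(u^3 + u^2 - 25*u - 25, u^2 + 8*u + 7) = u + 1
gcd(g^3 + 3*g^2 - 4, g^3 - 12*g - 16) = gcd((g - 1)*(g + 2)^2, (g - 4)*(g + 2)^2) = g^2 + 4*g + 4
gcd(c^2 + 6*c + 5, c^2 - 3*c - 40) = c + 5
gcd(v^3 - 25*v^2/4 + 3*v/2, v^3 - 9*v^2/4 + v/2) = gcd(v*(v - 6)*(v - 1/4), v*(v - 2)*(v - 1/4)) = v^2 - v/4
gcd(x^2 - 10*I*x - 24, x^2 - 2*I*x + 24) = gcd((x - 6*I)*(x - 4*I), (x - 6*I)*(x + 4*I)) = x - 6*I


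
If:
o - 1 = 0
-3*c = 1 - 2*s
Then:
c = 2*s/3 - 1/3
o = 1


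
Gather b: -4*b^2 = -4*b^2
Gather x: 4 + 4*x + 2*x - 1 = 6*x + 3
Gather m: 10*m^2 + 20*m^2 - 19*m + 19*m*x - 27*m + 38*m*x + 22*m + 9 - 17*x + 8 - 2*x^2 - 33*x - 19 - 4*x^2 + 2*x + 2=30*m^2 + m*(57*x - 24) - 6*x^2 - 48*x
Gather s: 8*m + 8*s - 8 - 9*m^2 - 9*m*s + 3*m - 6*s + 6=-9*m^2 + 11*m + s*(2 - 9*m) - 2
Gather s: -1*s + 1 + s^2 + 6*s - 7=s^2 + 5*s - 6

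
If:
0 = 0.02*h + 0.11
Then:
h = -5.50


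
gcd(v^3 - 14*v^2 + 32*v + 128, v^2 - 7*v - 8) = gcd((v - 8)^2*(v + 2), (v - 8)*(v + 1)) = v - 8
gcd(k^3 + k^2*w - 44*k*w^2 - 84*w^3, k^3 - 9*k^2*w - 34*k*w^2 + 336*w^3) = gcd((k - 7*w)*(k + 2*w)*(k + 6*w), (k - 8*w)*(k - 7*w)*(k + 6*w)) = -k^2 + k*w + 42*w^2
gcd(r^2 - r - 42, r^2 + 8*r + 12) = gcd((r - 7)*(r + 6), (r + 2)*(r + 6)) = r + 6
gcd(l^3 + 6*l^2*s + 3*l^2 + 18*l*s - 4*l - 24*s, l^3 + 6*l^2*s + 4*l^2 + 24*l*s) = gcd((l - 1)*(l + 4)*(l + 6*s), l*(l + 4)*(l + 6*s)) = l^2 + 6*l*s + 4*l + 24*s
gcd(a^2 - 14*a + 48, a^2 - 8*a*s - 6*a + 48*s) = a - 6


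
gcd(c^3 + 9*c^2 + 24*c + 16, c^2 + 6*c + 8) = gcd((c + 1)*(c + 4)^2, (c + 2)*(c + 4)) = c + 4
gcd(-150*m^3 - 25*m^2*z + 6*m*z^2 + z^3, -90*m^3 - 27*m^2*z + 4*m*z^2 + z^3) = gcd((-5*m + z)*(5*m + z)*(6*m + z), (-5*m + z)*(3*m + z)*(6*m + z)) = -30*m^2 + m*z + z^2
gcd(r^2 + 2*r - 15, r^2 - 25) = r + 5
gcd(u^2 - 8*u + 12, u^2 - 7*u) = 1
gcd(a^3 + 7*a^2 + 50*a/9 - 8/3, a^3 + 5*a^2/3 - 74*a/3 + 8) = a^2 + 17*a/3 - 2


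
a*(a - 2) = a^2 - 2*a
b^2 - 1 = (b - 1)*(b + 1)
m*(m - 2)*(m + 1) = m^3 - m^2 - 2*m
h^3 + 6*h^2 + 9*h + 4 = (h + 1)^2*(h + 4)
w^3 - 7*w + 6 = (w - 2)*(w - 1)*(w + 3)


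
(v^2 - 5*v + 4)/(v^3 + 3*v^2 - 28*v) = (v - 1)/(v*(v + 7))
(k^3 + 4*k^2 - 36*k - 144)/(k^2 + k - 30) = (k^2 - 2*k - 24)/(k - 5)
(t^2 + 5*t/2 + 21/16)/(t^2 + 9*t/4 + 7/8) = (4*t + 3)/(2*(2*t + 1))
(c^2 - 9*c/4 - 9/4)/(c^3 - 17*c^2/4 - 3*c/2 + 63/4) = (4*c + 3)/(4*c^2 - 5*c - 21)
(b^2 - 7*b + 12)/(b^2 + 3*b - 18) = (b - 4)/(b + 6)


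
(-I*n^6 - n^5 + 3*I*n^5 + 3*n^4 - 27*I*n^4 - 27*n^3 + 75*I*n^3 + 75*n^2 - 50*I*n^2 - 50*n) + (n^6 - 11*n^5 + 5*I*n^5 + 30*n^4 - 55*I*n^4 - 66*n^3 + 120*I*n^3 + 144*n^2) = n^6 - I*n^6 - 12*n^5 + 8*I*n^5 + 33*n^4 - 82*I*n^4 - 93*n^3 + 195*I*n^3 + 219*n^2 - 50*I*n^2 - 50*n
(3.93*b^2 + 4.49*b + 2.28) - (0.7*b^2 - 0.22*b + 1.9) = 3.23*b^2 + 4.71*b + 0.38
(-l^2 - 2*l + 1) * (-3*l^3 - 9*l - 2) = 3*l^5 + 6*l^4 + 6*l^3 + 20*l^2 - 5*l - 2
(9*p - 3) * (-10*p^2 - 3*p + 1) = -90*p^3 + 3*p^2 + 18*p - 3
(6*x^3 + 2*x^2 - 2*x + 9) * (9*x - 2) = 54*x^4 + 6*x^3 - 22*x^2 + 85*x - 18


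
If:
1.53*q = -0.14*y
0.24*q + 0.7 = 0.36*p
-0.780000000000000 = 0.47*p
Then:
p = -1.66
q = -5.41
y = 59.08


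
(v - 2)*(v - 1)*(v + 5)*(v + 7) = v^4 + 9*v^3 + v^2 - 81*v + 70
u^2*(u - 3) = u^3 - 3*u^2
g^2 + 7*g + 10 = (g + 2)*(g + 5)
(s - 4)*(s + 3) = s^2 - s - 12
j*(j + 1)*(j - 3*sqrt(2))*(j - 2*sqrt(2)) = j^4 - 5*sqrt(2)*j^3 + j^3 - 5*sqrt(2)*j^2 + 12*j^2 + 12*j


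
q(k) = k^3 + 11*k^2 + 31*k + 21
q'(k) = 3*k^2 + 22*k + 31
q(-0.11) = 17.72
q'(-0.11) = 28.62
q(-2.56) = -3.05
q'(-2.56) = -5.66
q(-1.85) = -5.03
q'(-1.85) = 0.57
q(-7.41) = -11.59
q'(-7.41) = 32.70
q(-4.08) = 9.71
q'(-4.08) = -8.82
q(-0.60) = 6.14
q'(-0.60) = 18.88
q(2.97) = 236.30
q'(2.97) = 122.80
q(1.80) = 118.27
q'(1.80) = 80.32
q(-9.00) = -96.00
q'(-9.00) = 76.00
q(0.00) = 21.00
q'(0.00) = 31.00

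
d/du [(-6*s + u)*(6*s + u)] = 2*u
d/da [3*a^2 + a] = 6*a + 1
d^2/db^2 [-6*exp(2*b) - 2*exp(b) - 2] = (-24*exp(b) - 2)*exp(b)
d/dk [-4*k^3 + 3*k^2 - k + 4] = -12*k^2 + 6*k - 1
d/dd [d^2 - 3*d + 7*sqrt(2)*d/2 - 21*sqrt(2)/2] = 2*d - 3 + 7*sqrt(2)/2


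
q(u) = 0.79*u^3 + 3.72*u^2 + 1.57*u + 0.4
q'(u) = 2.37*u^2 + 7.44*u + 1.57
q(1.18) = 8.73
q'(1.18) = 13.65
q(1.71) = 17.91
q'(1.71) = 21.22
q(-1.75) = 4.81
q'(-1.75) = -4.19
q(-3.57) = 6.26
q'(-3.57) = 5.21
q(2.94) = 57.25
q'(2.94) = 43.93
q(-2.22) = 6.60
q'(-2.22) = -3.27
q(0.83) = 4.72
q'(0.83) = 9.38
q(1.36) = 11.40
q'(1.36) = 16.07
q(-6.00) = -45.74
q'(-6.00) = 42.25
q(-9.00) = -288.32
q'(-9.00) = 126.58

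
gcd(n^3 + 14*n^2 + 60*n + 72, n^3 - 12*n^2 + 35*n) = 1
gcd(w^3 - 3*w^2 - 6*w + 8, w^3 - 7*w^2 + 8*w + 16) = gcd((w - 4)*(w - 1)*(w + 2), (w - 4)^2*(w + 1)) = w - 4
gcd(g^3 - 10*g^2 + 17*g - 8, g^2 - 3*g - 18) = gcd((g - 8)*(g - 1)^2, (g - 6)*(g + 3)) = 1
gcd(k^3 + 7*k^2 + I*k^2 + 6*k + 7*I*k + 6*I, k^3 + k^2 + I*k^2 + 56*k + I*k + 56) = k + 1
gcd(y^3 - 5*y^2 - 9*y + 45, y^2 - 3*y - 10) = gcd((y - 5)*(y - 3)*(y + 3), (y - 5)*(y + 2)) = y - 5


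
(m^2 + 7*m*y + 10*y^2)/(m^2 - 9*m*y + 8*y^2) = (m^2 + 7*m*y + 10*y^2)/(m^2 - 9*m*y + 8*y^2)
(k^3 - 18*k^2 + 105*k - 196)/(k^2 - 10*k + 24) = (k^2 - 14*k + 49)/(k - 6)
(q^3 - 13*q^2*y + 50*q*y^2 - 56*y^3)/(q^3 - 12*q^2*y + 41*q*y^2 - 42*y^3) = (-q + 4*y)/(-q + 3*y)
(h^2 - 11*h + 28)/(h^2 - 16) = (h - 7)/(h + 4)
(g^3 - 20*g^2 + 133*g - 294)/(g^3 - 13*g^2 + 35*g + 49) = (g - 6)/(g + 1)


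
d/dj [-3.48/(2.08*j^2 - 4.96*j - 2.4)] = (14.4768*j - 17.2608)/(-2.08*j^2 + 4.96*j + 2.4)^2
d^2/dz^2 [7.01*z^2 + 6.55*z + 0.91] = 14.0200000000000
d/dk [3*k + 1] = 3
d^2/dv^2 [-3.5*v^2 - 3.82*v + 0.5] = -7.00000000000000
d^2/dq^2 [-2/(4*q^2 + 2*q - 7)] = 16*(4*q^2 + 2*q - (4*q + 1)^2 - 7)/(4*q^2 + 2*q - 7)^3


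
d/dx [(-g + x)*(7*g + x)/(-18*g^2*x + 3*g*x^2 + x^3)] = (2*x*(3*g + x)*(-18*g^2 + 3*g*x + x^2) + 3*(g - x)*(7*g + x)*(-6*g^2 + 2*g*x + x^2))/(x^2*(-18*g^2 + 3*g*x + x^2)^2)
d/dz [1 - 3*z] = -3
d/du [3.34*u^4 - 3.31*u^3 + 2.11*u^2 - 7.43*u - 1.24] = 13.36*u^3 - 9.93*u^2 + 4.22*u - 7.43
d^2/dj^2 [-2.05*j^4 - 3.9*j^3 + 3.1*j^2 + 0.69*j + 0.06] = -24.6*j^2 - 23.4*j + 6.2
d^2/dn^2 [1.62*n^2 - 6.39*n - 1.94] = 3.24000000000000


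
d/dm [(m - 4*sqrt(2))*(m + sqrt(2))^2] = 3*m^2 - 4*sqrt(2)*m - 14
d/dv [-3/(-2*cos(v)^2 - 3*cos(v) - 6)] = 3*(4*cos(v) + 3)*sin(v)/(3*cos(v) + cos(2*v) + 7)^2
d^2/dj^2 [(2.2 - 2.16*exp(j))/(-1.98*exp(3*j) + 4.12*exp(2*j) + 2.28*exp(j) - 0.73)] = (33.872256*exp(6*j) - 130.485168*exp(5*j) + 273.08304*exp(4*j) - 190.388368*exp(3*j) + 5.59965600000001*exp(2*j) - 34.308256*exp(j) - 2.510616)*exp(j)/(7.762392*exp(9*j) - 48.456144*exp(8*j) + 74.0124*exp(7*j) + 50.247116*exp(6*j) - 120.956688*exp(5*j) - 46.85136*exp(4*j) + 32.457042*exp(3*j) + 4.797852*exp(2*j) - 3.645036*exp(j) + 0.389017)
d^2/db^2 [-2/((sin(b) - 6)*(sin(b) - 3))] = 2*(4*sin(b)^4 - 27*sin(b)^3 + 3*sin(b)^2 + 216*sin(b) - 126)/((sin(b) - 6)^3*(sin(b) - 3)^3)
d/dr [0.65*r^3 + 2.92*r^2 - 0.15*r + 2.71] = 1.95*r^2 + 5.84*r - 0.15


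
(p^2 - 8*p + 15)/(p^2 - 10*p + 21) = (p - 5)/(p - 7)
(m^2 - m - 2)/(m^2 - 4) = (m + 1)/(m + 2)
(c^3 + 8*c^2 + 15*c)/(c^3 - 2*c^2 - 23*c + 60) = c*(c + 3)/(c^2 - 7*c + 12)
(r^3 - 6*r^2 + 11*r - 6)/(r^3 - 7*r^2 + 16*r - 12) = (r - 1)/(r - 2)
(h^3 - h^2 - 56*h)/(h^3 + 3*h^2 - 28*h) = (h - 8)/(h - 4)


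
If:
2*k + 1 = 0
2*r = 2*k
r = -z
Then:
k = -1/2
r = -1/2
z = 1/2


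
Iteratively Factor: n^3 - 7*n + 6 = (n - 2)*(n^2 + 2*n - 3) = (n - 2)*(n - 1)*(n + 3)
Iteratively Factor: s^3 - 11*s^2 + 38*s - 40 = (s - 2)*(s^2 - 9*s + 20) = (s - 4)*(s - 2)*(s - 5)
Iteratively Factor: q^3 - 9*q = (q + 3)*(q^2 - 3*q) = (q - 3)*(q + 3)*(q)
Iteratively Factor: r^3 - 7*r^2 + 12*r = (r)*(r^2 - 7*r + 12) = r*(r - 4)*(r - 3)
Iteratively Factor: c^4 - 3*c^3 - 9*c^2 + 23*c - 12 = (c - 1)*(c^3 - 2*c^2 - 11*c + 12) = (c - 1)*(c + 3)*(c^2 - 5*c + 4) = (c - 1)^2*(c + 3)*(c - 4)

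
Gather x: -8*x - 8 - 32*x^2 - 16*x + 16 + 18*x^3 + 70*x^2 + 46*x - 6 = 18*x^3 + 38*x^2 + 22*x + 2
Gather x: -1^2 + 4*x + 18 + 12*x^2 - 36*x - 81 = 12*x^2 - 32*x - 64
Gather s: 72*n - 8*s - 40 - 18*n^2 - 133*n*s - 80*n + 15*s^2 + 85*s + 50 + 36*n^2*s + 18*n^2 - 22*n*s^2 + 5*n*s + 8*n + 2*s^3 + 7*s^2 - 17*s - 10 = 2*s^3 + s^2*(22 - 22*n) + s*(36*n^2 - 128*n + 60)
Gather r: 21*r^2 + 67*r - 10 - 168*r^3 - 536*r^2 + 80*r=-168*r^3 - 515*r^2 + 147*r - 10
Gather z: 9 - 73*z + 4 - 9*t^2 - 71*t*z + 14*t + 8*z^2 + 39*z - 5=-9*t^2 + 14*t + 8*z^2 + z*(-71*t - 34) + 8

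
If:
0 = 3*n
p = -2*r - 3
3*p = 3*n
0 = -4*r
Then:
No Solution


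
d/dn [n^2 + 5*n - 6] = 2*n + 5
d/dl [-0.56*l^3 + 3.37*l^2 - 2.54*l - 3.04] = -1.68*l^2 + 6.74*l - 2.54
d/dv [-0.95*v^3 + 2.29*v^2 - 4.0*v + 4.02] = -2.85*v^2 + 4.58*v - 4.0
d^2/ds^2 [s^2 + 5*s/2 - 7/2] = 2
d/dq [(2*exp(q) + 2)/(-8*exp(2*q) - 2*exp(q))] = (4*exp(2*q) + 8*exp(q) + 1)*exp(-q)/(16*exp(2*q) + 8*exp(q) + 1)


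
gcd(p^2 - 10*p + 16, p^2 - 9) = 1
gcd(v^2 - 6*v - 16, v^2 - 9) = 1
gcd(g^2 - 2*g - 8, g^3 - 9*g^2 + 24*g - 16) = g - 4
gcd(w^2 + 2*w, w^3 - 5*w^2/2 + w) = w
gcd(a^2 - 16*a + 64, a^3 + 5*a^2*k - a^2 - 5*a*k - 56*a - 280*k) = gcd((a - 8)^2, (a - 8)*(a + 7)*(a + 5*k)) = a - 8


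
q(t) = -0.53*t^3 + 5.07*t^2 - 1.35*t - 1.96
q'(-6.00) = -119.43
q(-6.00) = 303.14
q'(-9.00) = -221.40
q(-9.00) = 807.23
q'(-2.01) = -28.16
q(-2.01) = 25.54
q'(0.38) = 2.27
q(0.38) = -1.77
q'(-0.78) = -10.23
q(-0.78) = 2.43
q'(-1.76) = -24.12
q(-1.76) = 19.01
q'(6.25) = -0.08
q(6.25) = 58.25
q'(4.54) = 11.91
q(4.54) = 46.82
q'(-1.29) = -17.08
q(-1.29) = 9.36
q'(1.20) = 8.53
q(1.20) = 2.80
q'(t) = -1.59*t^2 + 10.14*t - 1.35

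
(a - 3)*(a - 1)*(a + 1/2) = a^3 - 7*a^2/2 + a + 3/2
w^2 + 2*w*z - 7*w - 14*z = (w - 7)*(w + 2*z)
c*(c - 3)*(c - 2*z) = c^3 - 2*c^2*z - 3*c^2 + 6*c*z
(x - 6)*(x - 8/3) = x^2 - 26*x/3 + 16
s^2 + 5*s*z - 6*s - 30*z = (s - 6)*(s + 5*z)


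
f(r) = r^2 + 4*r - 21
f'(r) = 2*r + 4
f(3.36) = 3.73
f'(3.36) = 10.72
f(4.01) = 11.12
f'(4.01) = 12.02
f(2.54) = -4.39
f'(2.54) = 9.08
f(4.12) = 12.45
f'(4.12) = 12.24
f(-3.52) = -22.69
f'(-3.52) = -3.04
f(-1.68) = -24.90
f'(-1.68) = 0.64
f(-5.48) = -12.89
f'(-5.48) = -6.96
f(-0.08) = -21.31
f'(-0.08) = 3.84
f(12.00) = 171.00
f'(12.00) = 28.00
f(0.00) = -21.00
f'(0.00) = 4.00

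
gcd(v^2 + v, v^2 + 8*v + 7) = v + 1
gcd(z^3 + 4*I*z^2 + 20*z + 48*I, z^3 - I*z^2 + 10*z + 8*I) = z^2 - 2*I*z + 8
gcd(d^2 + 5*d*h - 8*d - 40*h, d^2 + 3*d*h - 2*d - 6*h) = 1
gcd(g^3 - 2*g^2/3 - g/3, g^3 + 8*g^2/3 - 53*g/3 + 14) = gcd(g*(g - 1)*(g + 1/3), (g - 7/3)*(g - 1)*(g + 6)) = g - 1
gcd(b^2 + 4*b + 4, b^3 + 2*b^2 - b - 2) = b + 2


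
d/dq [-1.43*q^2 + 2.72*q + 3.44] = 2.72 - 2.86*q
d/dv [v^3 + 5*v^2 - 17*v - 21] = 3*v^2 + 10*v - 17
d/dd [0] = 0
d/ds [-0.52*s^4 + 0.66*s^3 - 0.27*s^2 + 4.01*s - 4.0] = -2.08*s^3 + 1.98*s^2 - 0.54*s + 4.01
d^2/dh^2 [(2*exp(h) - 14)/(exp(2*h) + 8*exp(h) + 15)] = 2*(exp(4*h) - 36*exp(3*h) - 258*exp(2*h) - 148*exp(h) + 1065)*exp(h)/(exp(6*h) + 24*exp(5*h) + 237*exp(4*h) + 1232*exp(3*h) + 3555*exp(2*h) + 5400*exp(h) + 3375)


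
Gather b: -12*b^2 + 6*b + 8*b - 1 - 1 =-12*b^2 + 14*b - 2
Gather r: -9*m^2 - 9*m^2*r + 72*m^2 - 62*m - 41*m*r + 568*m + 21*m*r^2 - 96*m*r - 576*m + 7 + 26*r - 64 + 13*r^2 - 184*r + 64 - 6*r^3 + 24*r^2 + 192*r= 63*m^2 - 70*m - 6*r^3 + r^2*(21*m + 37) + r*(-9*m^2 - 137*m + 34) + 7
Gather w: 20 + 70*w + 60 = 70*w + 80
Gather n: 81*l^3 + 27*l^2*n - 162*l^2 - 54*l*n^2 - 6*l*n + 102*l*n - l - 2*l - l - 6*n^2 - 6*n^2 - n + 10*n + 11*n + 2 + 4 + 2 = 81*l^3 - 162*l^2 - 4*l + n^2*(-54*l - 12) + n*(27*l^2 + 96*l + 20) + 8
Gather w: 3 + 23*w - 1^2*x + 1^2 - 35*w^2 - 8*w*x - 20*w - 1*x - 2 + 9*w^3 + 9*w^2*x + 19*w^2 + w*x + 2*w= 9*w^3 + w^2*(9*x - 16) + w*(5 - 7*x) - 2*x + 2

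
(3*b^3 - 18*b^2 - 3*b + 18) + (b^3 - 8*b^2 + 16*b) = 4*b^3 - 26*b^2 + 13*b + 18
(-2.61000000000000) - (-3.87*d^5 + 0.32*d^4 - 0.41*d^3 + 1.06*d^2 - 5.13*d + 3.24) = 3.87*d^5 - 0.32*d^4 + 0.41*d^3 - 1.06*d^2 + 5.13*d - 5.85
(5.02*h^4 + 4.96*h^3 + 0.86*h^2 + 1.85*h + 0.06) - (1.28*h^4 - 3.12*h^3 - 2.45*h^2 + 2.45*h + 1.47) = 3.74*h^4 + 8.08*h^3 + 3.31*h^2 - 0.6*h - 1.41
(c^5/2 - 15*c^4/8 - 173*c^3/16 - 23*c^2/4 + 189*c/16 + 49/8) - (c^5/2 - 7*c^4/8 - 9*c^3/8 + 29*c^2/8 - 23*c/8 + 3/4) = -c^4 - 155*c^3/16 - 75*c^2/8 + 235*c/16 + 43/8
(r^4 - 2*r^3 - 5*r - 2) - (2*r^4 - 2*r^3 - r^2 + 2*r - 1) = -r^4 + r^2 - 7*r - 1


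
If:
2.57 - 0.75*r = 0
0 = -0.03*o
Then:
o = 0.00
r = 3.43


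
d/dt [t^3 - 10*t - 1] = 3*t^2 - 10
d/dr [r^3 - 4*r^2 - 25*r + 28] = 3*r^2 - 8*r - 25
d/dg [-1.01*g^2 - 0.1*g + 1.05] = -2.02*g - 0.1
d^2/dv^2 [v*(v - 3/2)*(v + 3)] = 6*v + 3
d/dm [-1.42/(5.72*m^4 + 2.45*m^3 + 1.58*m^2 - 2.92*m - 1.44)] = (32.4896*m^3 + 10.437*m^2 + 4.4872*m - 4.1464)/(5.72*m^4 + 2.45*m^3 + 1.58*m^2 - 2.92*m - 1.44)^2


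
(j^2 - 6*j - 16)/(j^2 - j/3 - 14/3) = 3*(j - 8)/(3*j - 7)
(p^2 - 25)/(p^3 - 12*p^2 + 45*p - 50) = (p + 5)/(p^2 - 7*p + 10)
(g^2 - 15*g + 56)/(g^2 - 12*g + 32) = (g - 7)/(g - 4)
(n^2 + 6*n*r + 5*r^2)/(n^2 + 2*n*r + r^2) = (n + 5*r)/(n + r)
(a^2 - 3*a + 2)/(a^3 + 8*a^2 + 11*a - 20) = (a - 2)/(a^2 + 9*a + 20)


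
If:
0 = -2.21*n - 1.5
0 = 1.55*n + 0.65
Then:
No Solution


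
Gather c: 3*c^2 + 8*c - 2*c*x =3*c^2 + c*(8 - 2*x)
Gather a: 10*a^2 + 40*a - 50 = 10*a^2 + 40*a - 50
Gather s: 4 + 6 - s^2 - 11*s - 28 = -s^2 - 11*s - 18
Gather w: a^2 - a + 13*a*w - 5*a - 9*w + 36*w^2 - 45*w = a^2 - 6*a + 36*w^2 + w*(13*a - 54)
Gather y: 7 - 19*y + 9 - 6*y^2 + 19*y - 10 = 6 - 6*y^2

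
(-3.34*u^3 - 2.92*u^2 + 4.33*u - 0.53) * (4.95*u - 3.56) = -16.533*u^4 - 2.5636*u^3 + 31.8287*u^2 - 18.0383*u + 1.8868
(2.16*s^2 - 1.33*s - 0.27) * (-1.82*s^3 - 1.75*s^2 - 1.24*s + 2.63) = -3.9312*s^5 - 1.3594*s^4 + 0.1405*s^3 + 7.8025*s^2 - 3.1631*s - 0.7101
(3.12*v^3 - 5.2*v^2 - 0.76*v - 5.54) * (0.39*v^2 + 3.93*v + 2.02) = 1.2168*v^5 + 10.2336*v^4 - 14.43*v^3 - 15.6514*v^2 - 23.3074*v - 11.1908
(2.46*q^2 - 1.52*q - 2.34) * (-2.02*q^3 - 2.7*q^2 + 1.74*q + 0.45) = -4.9692*q^5 - 3.5716*q^4 + 13.1112*q^3 + 4.7802*q^2 - 4.7556*q - 1.053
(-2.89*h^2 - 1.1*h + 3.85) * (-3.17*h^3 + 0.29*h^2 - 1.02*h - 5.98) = 9.1613*h^5 + 2.6489*h^4 - 9.5757*h^3 + 19.5207*h^2 + 2.651*h - 23.023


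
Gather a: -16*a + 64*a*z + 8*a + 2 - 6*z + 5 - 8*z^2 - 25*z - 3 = a*(64*z - 8) - 8*z^2 - 31*z + 4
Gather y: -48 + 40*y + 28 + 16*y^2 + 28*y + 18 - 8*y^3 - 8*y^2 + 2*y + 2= -8*y^3 + 8*y^2 + 70*y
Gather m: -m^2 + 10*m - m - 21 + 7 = -m^2 + 9*m - 14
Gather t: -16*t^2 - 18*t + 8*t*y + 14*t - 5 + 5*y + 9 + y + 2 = -16*t^2 + t*(8*y - 4) + 6*y + 6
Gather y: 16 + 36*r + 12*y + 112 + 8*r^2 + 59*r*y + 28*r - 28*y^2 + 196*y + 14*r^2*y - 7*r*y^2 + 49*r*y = 8*r^2 + 64*r + y^2*(-7*r - 28) + y*(14*r^2 + 108*r + 208) + 128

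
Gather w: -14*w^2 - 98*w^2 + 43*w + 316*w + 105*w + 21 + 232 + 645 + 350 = -112*w^2 + 464*w + 1248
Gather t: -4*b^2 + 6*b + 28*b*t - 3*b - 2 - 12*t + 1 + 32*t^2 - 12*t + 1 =-4*b^2 + 3*b + 32*t^2 + t*(28*b - 24)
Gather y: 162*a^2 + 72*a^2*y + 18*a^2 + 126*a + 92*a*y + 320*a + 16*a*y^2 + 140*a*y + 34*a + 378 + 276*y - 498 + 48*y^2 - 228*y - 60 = 180*a^2 + 480*a + y^2*(16*a + 48) + y*(72*a^2 + 232*a + 48) - 180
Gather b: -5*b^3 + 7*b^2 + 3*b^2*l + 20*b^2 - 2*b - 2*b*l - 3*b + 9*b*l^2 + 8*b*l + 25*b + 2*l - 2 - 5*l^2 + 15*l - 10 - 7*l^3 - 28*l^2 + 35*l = -5*b^3 + b^2*(3*l + 27) + b*(9*l^2 + 6*l + 20) - 7*l^3 - 33*l^2 + 52*l - 12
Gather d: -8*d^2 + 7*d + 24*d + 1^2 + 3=-8*d^2 + 31*d + 4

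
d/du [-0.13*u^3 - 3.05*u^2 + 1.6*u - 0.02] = -0.39*u^2 - 6.1*u + 1.6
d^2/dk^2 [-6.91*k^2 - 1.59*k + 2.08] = -13.8200000000000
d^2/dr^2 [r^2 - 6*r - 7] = 2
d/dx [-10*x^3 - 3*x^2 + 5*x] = -30*x^2 - 6*x + 5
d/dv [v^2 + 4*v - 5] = 2*v + 4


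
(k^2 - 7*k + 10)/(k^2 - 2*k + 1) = (k^2 - 7*k + 10)/(k^2 - 2*k + 1)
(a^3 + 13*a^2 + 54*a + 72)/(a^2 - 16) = (a^2 + 9*a + 18)/(a - 4)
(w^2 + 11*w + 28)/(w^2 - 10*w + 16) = (w^2 + 11*w + 28)/(w^2 - 10*w + 16)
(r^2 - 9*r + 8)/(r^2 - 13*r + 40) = (r - 1)/(r - 5)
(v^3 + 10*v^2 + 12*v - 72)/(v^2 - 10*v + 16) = (v^2 + 12*v + 36)/(v - 8)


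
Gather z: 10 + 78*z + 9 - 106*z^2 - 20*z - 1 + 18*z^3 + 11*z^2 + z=18*z^3 - 95*z^2 + 59*z + 18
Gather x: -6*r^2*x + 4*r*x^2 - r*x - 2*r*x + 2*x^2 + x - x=x^2*(4*r + 2) + x*(-6*r^2 - 3*r)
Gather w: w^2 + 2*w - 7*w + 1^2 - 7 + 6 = w^2 - 5*w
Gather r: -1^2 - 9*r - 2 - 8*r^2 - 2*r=-8*r^2 - 11*r - 3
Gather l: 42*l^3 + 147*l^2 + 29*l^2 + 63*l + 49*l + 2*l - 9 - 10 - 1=42*l^3 + 176*l^2 + 114*l - 20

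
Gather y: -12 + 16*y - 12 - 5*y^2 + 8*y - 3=-5*y^2 + 24*y - 27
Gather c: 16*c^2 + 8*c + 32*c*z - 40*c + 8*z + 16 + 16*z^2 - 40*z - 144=16*c^2 + c*(32*z - 32) + 16*z^2 - 32*z - 128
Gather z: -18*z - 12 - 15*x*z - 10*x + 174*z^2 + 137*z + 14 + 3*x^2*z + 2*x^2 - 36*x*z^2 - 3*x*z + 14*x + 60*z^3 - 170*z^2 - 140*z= 2*x^2 + 4*x + 60*z^3 + z^2*(4 - 36*x) + z*(3*x^2 - 18*x - 21) + 2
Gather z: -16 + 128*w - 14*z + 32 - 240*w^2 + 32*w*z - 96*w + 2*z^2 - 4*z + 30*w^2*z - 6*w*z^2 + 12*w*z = -240*w^2 + 32*w + z^2*(2 - 6*w) + z*(30*w^2 + 44*w - 18) + 16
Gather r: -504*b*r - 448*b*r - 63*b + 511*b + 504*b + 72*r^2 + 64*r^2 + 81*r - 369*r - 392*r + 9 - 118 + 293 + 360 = 952*b + 136*r^2 + r*(-952*b - 680) + 544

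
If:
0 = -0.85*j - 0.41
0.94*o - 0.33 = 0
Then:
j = -0.48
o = 0.35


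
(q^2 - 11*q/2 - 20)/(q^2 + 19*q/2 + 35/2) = (q - 8)/(q + 7)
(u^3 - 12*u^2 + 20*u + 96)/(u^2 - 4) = (u^2 - 14*u + 48)/(u - 2)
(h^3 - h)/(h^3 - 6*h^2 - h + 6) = h/(h - 6)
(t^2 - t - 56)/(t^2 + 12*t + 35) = (t - 8)/(t + 5)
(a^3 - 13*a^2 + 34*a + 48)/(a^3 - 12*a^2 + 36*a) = (a^2 - 7*a - 8)/(a*(a - 6))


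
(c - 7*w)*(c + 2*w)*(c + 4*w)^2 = c^4 + 3*c^3*w - 38*c^2*w^2 - 192*c*w^3 - 224*w^4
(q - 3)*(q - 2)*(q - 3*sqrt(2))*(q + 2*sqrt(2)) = q^4 - 5*q^3 - sqrt(2)*q^3 - 6*q^2 + 5*sqrt(2)*q^2 - 6*sqrt(2)*q + 60*q - 72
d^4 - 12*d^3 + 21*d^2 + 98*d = d*(d - 7)^2*(d + 2)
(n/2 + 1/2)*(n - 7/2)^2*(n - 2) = n^4/2 - 4*n^3 + 69*n^2/8 + 7*n/8 - 49/4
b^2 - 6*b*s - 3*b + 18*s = (b - 3)*(b - 6*s)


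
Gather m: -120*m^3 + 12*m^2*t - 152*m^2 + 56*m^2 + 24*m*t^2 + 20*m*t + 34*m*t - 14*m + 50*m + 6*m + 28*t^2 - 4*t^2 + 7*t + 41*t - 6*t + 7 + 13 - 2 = -120*m^3 + m^2*(12*t - 96) + m*(24*t^2 + 54*t + 42) + 24*t^2 + 42*t + 18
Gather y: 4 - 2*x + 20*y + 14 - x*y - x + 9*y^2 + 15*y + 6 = -3*x + 9*y^2 + y*(35 - x) + 24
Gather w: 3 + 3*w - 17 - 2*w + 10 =w - 4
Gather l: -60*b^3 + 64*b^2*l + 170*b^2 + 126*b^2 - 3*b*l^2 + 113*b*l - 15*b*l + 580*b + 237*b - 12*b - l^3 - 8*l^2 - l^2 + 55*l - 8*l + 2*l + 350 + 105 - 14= -60*b^3 + 296*b^2 + 805*b - l^3 + l^2*(-3*b - 9) + l*(64*b^2 + 98*b + 49) + 441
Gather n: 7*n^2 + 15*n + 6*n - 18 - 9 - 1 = 7*n^2 + 21*n - 28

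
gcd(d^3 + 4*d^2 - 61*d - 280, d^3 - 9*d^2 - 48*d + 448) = d^2 - d - 56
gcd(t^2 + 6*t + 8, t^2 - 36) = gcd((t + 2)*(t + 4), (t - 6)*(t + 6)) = 1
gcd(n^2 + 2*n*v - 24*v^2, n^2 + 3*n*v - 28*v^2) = -n + 4*v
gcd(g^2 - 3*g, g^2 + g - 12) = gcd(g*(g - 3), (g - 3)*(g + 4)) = g - 3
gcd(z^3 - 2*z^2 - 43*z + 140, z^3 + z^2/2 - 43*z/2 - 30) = z - 5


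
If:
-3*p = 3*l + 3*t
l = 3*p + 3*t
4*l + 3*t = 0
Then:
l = 0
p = 0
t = 0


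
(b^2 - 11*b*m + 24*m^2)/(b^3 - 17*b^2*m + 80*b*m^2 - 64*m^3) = (b - 3*m)/(b^2 - 9*b*m + 8*m^2)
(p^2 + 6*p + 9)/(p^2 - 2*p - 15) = (p + 3)/(p - 5)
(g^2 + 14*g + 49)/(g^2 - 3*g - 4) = (g^2 + 14*g + 49)/(g^2 - 3*g - 4)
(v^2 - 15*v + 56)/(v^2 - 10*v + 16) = (v - 7)/(v - 2)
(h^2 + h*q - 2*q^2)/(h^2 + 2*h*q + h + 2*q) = (h - q)/(h + 1)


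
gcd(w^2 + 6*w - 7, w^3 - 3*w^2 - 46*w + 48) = w - 1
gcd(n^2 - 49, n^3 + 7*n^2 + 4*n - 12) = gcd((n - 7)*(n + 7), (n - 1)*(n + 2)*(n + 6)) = 1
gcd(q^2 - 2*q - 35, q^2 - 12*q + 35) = q - 7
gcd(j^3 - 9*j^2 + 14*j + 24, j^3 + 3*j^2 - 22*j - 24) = j^2 - 3*j - 4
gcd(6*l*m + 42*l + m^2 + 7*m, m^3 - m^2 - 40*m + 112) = m + 7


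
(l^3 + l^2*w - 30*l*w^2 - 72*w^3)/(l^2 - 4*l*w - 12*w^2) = (l^2 + 7*l*w + 12*w^2)/(l + 2*w)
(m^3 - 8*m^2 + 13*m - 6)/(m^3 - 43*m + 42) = (m - 1)/(m + 7)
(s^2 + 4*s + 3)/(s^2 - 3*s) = (s^2 + 4*s + 3)/(s*(s - 3))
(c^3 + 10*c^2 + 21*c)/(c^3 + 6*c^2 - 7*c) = (c + 3)/(c - 1)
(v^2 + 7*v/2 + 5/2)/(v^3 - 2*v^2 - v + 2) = (v + 5/2)/(v^2 - 3*v + 2)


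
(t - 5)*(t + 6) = t^2 + t - 30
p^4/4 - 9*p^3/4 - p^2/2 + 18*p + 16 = (p/2 + 1/2)*(p/2 + 1)*(p - 8)*(p - 4)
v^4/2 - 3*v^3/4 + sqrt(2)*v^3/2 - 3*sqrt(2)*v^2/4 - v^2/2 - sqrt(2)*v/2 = v*(v/2 + sqrt(2)/2)*(v - 2)*(v + 1/2)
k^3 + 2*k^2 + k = k*(k + 1)^2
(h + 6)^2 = h^2 + 12*h + 36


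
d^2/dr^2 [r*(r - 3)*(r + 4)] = 6*r + 2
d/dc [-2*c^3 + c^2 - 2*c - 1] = -6*c^2 + 2*c - 2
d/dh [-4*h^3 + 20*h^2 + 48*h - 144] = -12*h^2 + 40*h + 48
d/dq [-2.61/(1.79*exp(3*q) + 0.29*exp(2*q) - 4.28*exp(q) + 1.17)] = (14.0157*exp(2*q) + 1.5138*exp(q) - 11.1708)*exp(q)/(1.79*exp(3*q) + 0.29*exp(2*q) - 4.28*exp(q) + 1.17)^2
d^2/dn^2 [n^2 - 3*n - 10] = 2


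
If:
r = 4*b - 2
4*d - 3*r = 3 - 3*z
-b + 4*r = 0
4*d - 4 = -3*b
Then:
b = 8/15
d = 3/5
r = 2/15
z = 1/3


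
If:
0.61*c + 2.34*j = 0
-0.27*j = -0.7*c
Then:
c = 0.00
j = 0.00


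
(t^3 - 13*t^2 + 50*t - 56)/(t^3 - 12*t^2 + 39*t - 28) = (t - 2)/(t - 1)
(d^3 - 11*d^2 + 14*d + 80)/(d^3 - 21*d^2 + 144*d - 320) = (d + 2)/(d - 8)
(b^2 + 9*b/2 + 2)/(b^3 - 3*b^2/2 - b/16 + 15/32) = 16*(b + 4)/(16*b^2 - 32*b + 15)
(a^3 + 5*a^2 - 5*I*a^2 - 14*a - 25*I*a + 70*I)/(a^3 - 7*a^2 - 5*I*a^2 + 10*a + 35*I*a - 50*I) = (a + 7)/(a - 5)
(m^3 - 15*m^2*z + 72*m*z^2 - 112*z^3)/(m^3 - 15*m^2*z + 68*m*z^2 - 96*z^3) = (m^2 - 11*m*z + 28*z^2)/(m^2 - 11*m*z + 24*z^2)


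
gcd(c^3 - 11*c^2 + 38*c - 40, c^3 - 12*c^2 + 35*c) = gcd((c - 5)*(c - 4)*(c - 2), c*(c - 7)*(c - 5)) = c - 5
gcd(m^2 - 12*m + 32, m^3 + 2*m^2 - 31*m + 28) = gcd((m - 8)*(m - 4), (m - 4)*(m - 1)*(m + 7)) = m - 4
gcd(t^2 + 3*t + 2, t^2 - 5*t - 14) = t + 2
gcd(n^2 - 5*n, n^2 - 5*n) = n^2 - 5*n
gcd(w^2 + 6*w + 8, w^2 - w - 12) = 1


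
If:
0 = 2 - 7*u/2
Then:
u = 4/7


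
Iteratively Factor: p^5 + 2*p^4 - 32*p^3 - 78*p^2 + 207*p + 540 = (p + 4)*(p^4 - 2*p^3 - 24*p^2 + 18*p + 135) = (p + 3)*(p + 4)*(p^3 - 5*p^2 - 9*p + 45) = (p - 5)*(p + 3)*(p + 4)*(p^2 - 9) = (p - 5)*(p - 3)*(p + 3)*(p + 4)*(p + 3)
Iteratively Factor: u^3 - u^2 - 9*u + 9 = (u - 3)*(u^2 + 2*u - 3) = (u - 3)*(u + 3)*(u - 1)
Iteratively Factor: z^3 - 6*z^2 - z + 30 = (z - 3)*(z^2 - 3*z - 10) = (z - 5)*(z - 3)*(z + 2)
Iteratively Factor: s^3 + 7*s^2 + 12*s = (s + 4)*(s^2 + 3*s) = (s + 3)*(s + 4)*(s)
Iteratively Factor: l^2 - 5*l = (l)*(l - 5)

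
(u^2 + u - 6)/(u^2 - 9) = (u - 2)/(u - 3)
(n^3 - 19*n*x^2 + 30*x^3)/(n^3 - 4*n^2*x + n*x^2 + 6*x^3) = (n + 5*x)/(n + x)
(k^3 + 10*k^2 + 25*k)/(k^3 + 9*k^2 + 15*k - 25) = k/(k - 1)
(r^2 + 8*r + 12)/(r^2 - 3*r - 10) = (r + 6)/(r - 5)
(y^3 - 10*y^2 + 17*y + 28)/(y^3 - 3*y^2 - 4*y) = (y - 7)/y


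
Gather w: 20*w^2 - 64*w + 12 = 20*w^2 - 64*w + 12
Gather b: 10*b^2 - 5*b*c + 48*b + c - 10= 10*b^2 + b*(48 - 5*c) + c - 10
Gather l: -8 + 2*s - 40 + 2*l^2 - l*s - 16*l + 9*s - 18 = 2*l^2 + l*(-s - 16) + 11*s - 66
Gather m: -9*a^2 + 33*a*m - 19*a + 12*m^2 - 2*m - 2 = -9*a^2 - 19*a + 12*m^2 + m*(33*a - 2) - 2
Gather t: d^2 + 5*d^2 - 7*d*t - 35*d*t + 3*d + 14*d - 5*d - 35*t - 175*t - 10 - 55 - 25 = 6*d^2 + 12*d + t*(-42*d - 210) - 90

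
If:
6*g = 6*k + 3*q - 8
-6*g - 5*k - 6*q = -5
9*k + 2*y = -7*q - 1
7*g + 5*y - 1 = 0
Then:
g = 641/87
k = 595/29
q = -2056/87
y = -880/87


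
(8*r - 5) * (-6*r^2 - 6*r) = -48*r^3 - 18*r^2 + 30*r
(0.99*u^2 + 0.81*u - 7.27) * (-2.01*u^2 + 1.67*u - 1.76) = -1.9899*u^4 + 0.0252000000000001*u^3 + 14.223*u^2 - 13.5665*u + 12.7952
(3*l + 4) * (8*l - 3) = 24*l^2 + 23*l - 12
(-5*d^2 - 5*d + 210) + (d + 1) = -5*d^2 - 4*d + 211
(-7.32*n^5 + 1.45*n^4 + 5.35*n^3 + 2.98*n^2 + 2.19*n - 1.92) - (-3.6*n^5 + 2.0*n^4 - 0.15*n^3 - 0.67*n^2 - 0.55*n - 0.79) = -3.72*n^5 - 0.55*n^4 + 5.5*n^3 + 3.65*n^2 + 2.74*n - 1.13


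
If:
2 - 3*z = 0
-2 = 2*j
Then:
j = -1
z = 2/3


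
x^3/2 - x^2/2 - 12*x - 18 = (x/2 + 1)*(x - 6)*(x + 3)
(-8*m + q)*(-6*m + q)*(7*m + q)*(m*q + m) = 336*m^4*q + 336*m^4 - 50*m^3*q^2 - 50*m^3*q - 7*m^2*q^3 - 7*m^2*q^2 + m*q^4 + m*q^3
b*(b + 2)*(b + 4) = b^3 + 6*b^2 + 8*b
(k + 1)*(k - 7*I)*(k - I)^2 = k^4 + k^3 - 9*I*k^3 - 15*k^2 - 9*I*k^2 - 15*k + 7*I*k + 7*I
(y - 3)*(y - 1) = y^2 - 4*y + 3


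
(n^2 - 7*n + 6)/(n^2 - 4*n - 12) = (n - 1)/(n + 2)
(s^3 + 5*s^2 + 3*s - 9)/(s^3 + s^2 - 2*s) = (s^2 + 6*s + 9)/(s*(s + 2))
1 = 1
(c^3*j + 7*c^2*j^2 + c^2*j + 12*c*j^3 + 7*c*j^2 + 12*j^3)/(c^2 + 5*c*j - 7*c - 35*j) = j*(c^3 + 7*c^2*j + c^2 + 12*c*j^2 + 7*c*j + 12*j^2)/(c^2 + 5*c*j - 7*c - 35*j)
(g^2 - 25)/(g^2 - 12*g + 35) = (g + 5)/(g - 7)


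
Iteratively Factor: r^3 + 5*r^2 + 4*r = (r + 4)*(r^2 + r) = (r + 1)*(r + 4)*(r)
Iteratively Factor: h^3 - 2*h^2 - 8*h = (h + 2)*(h^2 - 4*h) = (h - 4)*(h + 2)*(h)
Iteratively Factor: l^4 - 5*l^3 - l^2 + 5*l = (l - 5)*(l^3 - l) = l*(l - 5)*(l^2 - 1) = l*(l - 5)*(l - 1)*(l + 1)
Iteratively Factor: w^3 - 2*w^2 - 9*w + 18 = (w + 3)*(w^2 - 5*w + 6) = (w - 2)*(w + 3)*(w - 3)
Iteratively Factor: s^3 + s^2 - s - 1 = (s - 1)*(s^2 + 2*s + 1) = (s - 1)*(s + 1)*(s + 1)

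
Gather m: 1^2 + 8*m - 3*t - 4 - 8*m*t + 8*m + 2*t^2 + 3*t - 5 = m*(16 - 8*t) + 2*t^2 - 8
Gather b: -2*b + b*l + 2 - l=b*(l - 2) - l + 2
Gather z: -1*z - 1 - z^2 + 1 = -z^2 - z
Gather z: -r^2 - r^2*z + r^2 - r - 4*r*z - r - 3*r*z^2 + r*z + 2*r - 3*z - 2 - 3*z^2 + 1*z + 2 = z^2*(-3*r - 3) + z*(-r^2 - 3*r - 2)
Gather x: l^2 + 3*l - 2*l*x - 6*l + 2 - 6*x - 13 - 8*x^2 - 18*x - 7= l^2 - 3*l - 8*x^2 + x*(-2*l - 24) - 18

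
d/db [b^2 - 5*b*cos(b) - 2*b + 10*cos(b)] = 5*b*sin(b) + 2*b - 10*sin(b) - 5*cos(b) - 2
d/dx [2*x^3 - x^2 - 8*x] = 6*x^2 - 2*x - 8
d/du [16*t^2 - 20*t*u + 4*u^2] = -20*t + 8*u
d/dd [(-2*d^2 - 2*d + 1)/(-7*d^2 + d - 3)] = (-16*d^2 + 26*d + 5)/(49*d^4 - 14*d^3 + 43*d^2 - 6*d + 9)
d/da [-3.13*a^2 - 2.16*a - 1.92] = -6.26*a - 2.16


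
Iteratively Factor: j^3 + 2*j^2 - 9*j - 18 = (j + 2)*(j^2 - 9) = (j - 3)*(j + 2)*(j + 3)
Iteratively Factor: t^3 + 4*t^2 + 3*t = (t + 1)*(t^2 + 3*t) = (t + 1)*(t + 3)*(t)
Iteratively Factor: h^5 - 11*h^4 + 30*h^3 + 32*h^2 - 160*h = (h + 2)*(h^4 - 13*h^3 + 56*h^2 - 80*h) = (h - 5)*(h + 2)*(h^3 - 8*h^2 + 16*h) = (h - 5)*(h - 4)*(h + 2)*(h^2 - 4*h) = (h - 5)*(h - 4)^2*(h + 2)*(h)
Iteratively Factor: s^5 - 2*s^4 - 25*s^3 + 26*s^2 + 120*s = (s)*(s^4 - 2*s^3 - 25*s^2 + 26*s + 120) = s*(s - 5)*(s^3 + 3*s^2 - 10*s - 24) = s*(s - 5)*(s + 4)*(s^2 - s - 6) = s*(s - 5)*(s - 3)*(s + 4)*(s + 2)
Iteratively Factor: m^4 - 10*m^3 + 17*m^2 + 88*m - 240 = (m - 4)*(m^3 - 6*m^2 - 7*m + 60) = (m - 4)^2*(m^2 - 2*m - 15) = (m - 4)^2*(m + 3)*(m - 5)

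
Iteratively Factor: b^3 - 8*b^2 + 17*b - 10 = (b - 1)*(b^2 - 7*b + 10) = (b - 2)*(b - 1)*(b - 5)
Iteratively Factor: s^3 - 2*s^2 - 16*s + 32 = (s + 4)*(s^2 - 6*s + 8) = (s - 2)*(s + 4)*(s - 4)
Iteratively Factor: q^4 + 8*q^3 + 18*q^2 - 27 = (q + 3)*(q^3 + 5*q^2 + 3*q - 9) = (q + 3)^2*(q^2 + 2*q - 3) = (q - 1)*(q + 3)^2*(q + 3)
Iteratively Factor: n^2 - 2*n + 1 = (n - 1)*(n - 1)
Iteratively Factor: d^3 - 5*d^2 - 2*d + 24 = (d - 3)*(d^2 - 2*d - 8) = (d - 4)*(d - 3)*(d + 2)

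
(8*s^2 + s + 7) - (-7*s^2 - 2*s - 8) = 15*s^2 + 3*s + 15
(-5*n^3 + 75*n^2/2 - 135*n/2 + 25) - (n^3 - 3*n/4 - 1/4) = -6*n^3 + 75*n^2/2 - 267*n/4 + 101/4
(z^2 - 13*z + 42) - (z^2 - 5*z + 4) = 38 - 8*z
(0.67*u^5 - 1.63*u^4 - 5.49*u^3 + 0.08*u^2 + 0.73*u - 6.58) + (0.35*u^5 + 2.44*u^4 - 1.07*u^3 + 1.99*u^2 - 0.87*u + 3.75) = 1.02*u^5 + 0.81*u^4 - 6.56*u^3 + 2.07*u^2 - 0.14*u - 2.83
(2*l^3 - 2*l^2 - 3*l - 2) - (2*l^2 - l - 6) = 2*l^3 - 4*l^2 - 2*l + 4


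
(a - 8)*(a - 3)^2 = a^3 - 14*a^2 + 57*a - 72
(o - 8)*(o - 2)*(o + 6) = o^3 - 4*o^2 - 44*o + 96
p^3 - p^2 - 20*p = p*(p - 5)*(p + 4)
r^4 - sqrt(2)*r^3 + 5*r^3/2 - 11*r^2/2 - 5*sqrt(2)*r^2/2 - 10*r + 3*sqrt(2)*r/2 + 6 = (r - 1/2)*(r + 3)*(r - 2*sqrt(2))*(r + sqrt(2))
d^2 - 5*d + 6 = (d - 3)*(d - 2)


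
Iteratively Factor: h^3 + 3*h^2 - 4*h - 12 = (h + 3)*(h^2 - 4) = (h - 2)*(h + 3)*(h + 2)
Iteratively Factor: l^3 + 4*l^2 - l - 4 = (l - 1)*(l^2 + 5*l + 4) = (l - 1)*(l + 1)*(l + 4)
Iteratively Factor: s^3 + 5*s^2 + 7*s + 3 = (s + 1)*(s^2 + 4*s + 3) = (s + 1)*(s + 3)*(s + 1)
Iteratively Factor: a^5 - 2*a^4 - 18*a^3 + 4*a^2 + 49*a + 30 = (a + 1)*(a^4 - 3*a^3 - 15*a^2 + 19*a + 30) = (a + 1)^2*(a^3 - 4*a^2 - 11*a + 30) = (a - 5)*(a + 1)^2*(a^2 + a - 6) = (a - 5)*(a + 1)^2*(a + 3)*(a - 2)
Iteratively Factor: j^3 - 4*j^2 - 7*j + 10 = (j - 1)*(j^2 - 3*j - 10) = (j - 1)*(j + 2)*(j - 5)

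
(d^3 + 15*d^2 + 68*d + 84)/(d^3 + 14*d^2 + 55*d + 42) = (d + 2)/(d + 1)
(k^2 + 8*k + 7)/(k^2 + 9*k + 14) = (k + 1)/(k + 2)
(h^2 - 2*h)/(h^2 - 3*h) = (h - 2)/(h - 3)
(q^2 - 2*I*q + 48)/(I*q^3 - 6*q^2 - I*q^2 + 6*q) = (-I*q - 8)/(q*(q - 1))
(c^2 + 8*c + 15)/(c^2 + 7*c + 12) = (c + 5)/(c + 4)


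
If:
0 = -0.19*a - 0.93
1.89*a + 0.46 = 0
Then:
No Solution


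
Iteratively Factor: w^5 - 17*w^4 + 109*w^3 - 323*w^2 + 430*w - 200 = (w - 5)*(w^4 - 12*w^3 + 49*w^2 - 78*w + 40) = (w - 5)*(w - 1)*(w^3 - 11*w^2 + 38*w - 40) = (w - 5)*(w - 4)*(w - 1)*(w^2 - 7*w + 10) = (w - 5)*(w - 4)*(w - 2)*(w - 1)*(w - 5)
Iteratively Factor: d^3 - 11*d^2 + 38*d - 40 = (d - 5)*(d^2 - 6*d + 8) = (d - 5)*(d - 4)*(d - 2)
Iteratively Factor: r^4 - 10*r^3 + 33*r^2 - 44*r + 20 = (r - 2)*(r^3 - 8*r^2 + 17*r - 10) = (r - 5)*(r - 2)*(r^2 - 3*r + 2) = (r - 5)*(r - 2)^2*(r - 1)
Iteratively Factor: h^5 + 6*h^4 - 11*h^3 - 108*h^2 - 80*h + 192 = (h + 4)*(h^4 + 2*h^3 - 19*h^2 - 32*h + 48) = (h + 4)^2*(h^3 - 2*h^2 - 11*h + 12) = (h + 3)*(h + 4)^2*(h^2 - 5*h + 4) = (h - 1)*(h + 3)*(h + 4)^2*(h - 4)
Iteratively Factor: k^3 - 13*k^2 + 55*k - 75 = (k - 5)*(k^2 - 8*k + 15) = (k - 5)*(k - 3)*(k - 5)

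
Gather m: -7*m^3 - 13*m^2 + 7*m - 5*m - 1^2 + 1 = -7*m^3 - 13*m^2 + 2*m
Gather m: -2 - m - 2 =-m - 4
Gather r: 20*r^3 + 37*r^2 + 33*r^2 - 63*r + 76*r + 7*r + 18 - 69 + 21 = 20*r^3 + 70*r^2 + 20*r - 30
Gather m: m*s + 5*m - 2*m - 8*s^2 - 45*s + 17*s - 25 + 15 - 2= m*(s + 3) - 8*s^2 - 28*s - 12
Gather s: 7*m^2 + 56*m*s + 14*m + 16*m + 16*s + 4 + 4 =7*m^2 + 30*m + s*(56*m + 16) + 8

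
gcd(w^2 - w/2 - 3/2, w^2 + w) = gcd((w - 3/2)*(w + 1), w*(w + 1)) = w + 1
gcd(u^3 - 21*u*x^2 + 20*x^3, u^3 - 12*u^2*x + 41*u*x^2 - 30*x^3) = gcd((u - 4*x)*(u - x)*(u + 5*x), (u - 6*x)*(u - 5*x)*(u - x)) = -u + x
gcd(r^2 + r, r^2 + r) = r^2 + r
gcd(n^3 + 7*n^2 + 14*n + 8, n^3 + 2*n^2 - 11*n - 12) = n^2 + 5*n + 4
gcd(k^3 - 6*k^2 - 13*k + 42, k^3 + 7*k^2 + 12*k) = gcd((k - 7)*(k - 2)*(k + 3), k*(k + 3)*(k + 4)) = k + 3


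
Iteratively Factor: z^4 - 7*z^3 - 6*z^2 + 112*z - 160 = (z + 4)*(z^3 - 11*z^2 + 38*z - 40) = (z - 2)*(z + 4)*(z^2 - 9*z + 20) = (z - 4)*(z - 2)*(z + 4)*(z - 5)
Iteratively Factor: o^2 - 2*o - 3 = (o - 3)*(o + 1)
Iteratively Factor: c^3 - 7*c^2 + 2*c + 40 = (c - 4)*(c^2 - 3*c - 10) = (c - 5)*(c - 4)*(c + 2)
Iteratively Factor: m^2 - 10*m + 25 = (m - 5)*(m - 5)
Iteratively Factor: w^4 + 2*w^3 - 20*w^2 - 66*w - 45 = (w + 1)*(w^3 + w^2 - 21*w - 45) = (w + 1)*(w + 3)*(w^2 - 2*w - 15) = (w + 1)*(w + 3)^2*(w - 5)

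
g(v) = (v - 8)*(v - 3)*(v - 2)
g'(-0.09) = 48.36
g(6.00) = -24.00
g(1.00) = -14.00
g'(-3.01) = 151.44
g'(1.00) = 23.00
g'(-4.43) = 220.05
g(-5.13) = -761.11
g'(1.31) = 17.09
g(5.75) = -23.20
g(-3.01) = -331.51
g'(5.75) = -4.31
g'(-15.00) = 1111.00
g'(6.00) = -2.00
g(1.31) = -7.80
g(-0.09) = -52.25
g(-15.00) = -7038.00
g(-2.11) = -212.33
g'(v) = (v - 8)*(v - 3) + (v - 8)*(v - 2) + (v - 3)*(v - 2) = 3*v^2 - 26*v + 46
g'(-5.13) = 258.33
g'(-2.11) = 114.22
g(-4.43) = -593.84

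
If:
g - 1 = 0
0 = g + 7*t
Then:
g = 1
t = -1/7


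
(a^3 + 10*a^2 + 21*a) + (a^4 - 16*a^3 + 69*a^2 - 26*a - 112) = a^4 - 15*a^3 + 79*a^2 - 5*a - 112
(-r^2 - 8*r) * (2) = -2*r^2 - 16*r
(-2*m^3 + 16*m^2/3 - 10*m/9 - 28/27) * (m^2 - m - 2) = -2*m^5 + 22*m^4/3 - 22*m^3/9 - 286*m^2/27 + 88*m/27 + 56/27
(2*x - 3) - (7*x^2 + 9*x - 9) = -7*x^2 - 7*x + 6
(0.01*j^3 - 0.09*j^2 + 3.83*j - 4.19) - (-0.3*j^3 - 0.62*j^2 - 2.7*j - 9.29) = 0.31*j^3 + 0.53*j^2 + 6.53*j + 5.1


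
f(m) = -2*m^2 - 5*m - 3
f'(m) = -4*m - 5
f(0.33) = -4.87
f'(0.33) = -6.32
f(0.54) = -6.28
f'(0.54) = -7.16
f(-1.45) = 0.04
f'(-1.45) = 0.80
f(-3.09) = -6.65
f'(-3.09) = 7.36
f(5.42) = -88.85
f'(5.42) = -26.68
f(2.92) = -34.65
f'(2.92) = -16.68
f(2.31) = -25.22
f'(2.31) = -14.24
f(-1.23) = 0.12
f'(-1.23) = -0.08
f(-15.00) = -378.00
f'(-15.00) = 55.00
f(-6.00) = -45.00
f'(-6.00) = 19.00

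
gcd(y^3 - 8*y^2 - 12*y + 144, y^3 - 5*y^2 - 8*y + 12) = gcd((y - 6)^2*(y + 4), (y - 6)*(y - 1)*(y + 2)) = y - 6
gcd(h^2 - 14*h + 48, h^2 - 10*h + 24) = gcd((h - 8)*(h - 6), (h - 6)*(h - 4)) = h - 6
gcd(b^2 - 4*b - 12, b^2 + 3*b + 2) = b + 2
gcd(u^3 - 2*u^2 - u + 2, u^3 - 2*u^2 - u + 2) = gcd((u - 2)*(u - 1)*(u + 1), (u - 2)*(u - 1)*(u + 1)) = u^3 - 2*u^2 - u + 2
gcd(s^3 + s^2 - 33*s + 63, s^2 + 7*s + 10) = 1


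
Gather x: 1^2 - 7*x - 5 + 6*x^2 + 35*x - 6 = 6*x^2 + 28*x - 10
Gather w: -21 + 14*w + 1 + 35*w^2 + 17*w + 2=35*w^2 + 31*w - 18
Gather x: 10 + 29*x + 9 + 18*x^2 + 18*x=18*x^2 + 47*x + 19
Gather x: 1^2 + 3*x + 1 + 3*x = 6*x + 2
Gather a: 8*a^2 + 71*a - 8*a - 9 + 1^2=8*a^2 + 63*a - 8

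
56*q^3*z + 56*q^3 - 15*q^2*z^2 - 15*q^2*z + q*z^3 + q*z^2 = (-8*q + z)*(-7*q + z)*(q*z + q)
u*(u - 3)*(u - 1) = u^3 - 4*u^2 + 3*u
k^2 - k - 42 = (k - 7)*(k + 6)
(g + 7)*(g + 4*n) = g^2 + 4*g*n + 7*g + 28*n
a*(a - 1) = a^2 - a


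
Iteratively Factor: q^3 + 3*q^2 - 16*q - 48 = (q - 4)*(q^2 + 7*q + 12) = (q - 4)*(q + 3)*(q + 4)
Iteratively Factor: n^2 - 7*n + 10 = (n - 5)*(n - 2)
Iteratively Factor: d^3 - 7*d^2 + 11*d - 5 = (d - 5)*(d^2 - 2*d + 1) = (d - 5)*(d - 1)*(d - 1)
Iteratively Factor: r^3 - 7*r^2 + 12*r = (r)*(r^2 - 7*r + 12) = r*(r - 3)*(r - 4)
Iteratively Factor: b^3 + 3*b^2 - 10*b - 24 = (b - 3)*(b^2 + 6*b + 8) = (b - 3)*(b + 2)*(b + 4)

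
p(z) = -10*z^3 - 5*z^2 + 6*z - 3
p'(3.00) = -294.00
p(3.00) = -300.00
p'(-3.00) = -234.00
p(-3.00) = 204.00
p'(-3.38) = -302.93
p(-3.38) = 305.74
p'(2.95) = -284.58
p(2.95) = -285.54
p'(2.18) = -158.37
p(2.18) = -117.28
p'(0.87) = -25.41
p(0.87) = -8.15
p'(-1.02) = -15.01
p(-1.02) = -3.71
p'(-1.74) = -67.43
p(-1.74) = 24.10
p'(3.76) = -455.73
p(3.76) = -582.70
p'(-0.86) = -7.59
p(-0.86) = -5.50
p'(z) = -30*z^2 - 10*z + 6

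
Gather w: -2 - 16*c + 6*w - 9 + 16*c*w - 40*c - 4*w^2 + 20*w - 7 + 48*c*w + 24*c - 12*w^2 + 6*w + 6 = -32*c - 16*w^2 + w*(64*c + 32) - 12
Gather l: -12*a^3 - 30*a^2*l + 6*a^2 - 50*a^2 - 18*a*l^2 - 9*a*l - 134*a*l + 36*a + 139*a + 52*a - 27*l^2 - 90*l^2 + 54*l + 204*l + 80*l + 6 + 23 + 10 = -12*a^3 - 44*a^2 + 227*a + l^2*(-18*a - 117) + l*(-30*a^2 - 143*a + 338) + 39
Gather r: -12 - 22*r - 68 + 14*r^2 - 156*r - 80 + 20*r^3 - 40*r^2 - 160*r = 20*r^3 - 26*r^2 - 338*r - 160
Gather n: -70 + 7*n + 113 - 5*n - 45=2*n - 2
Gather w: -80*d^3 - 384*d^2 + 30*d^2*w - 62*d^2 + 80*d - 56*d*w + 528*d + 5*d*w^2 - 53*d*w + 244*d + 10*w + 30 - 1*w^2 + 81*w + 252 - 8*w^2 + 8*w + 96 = -80*d^3 - 446*d^2 + 852*d + w^2*(5*d - 9) + w*(30*d^2 - 109*d + 99) + 378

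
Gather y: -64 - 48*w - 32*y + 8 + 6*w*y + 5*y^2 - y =-48*w + 5*y^2 + y*(6*w - 33) - 56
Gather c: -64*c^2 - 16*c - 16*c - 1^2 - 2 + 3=-64*c^2 - 32*c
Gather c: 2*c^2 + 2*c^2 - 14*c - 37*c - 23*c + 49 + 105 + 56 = 4*c^2 - 74*c + 210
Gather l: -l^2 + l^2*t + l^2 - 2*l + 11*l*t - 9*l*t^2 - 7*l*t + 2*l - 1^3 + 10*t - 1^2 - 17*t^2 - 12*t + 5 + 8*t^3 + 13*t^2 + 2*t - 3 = l^2*t + l*(-9*t^2 + 4*t) + 8*t^3 - 4*t^2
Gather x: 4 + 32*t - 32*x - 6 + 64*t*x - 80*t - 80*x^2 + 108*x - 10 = -48*t - 80*x^2 + x*(64*t + 76) - 12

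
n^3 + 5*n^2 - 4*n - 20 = (n - 2)*(n + 2)*(n + 5)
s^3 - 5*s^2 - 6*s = s*(s - 6)*(s + 1)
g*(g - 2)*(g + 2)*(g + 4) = g^4 + 4*g^3 - 4*g^2 - 16*g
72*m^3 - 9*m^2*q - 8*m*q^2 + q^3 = (-8*m + q)*(-3*m + q)*(3*m + q)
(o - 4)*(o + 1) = o^2 - 3*o - 4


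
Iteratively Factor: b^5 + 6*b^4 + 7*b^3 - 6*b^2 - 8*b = (b + 1)*(b^4 + 5*b^3 + 2*b^2 - 8*b) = (b + 1)*(b + 4)*(b^3 + b^2 - 2*b) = b*(b + 1)*(b + 4)*(b^2 + b - 2) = b*(b - 1)*(b + 1)*(b + 4)*(b + 2)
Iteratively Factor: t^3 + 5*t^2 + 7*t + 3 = (t + 1)*(t^2 + 4*t + 3) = (t + 1)*(t + 3)*(t + 1)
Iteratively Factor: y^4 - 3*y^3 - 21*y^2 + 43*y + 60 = (y + 4)*(y^3 - 7*y^2 + 7*y + 15) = (y - 3)*(y + 4)*(y^2 - 4*y - 5) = (y - 5)*(y - 3)*(y + 4)*(y + 1)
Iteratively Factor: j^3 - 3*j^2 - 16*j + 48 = (j - 4)*(j^2 + j - 12) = (j - 4)*(j + 4)*(j - 3)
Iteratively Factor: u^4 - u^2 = (u + 1)*(u^3 - u^2) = u*(u + 1)*(u^2 - u) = u^2*(u + 1)*(u - 1)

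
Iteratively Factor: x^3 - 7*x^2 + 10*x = (x - 2)*(x^2 - 5*x) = x*(x - 2)*(x - 5)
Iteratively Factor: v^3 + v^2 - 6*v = (v + 3)*(v^2 - 2*v) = v*(v + 3)*(v - 2)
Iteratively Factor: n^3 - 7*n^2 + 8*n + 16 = (n + 1)*(n^2 - 8*n + 16) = (n - 4)*(n + 1)*(n - 4)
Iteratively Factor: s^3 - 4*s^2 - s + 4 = (s - 1)*(s^2 - 3*s - 4) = (s - 1)*(s + 1)*(s - 4)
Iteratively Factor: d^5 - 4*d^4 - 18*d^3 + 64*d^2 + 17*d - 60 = (d - 5)*(d^4 + d^3 - 13*d^2 - d + 12) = (d - 5)*(d - 1)*(d^3 + 2*d^2 - 11*d - 12) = (d - 5)*(d - 3)*(d - 1)*(d^2 + 5*d + 4) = (d - 5)*(d - 3)*(d - 1)*(d + 1)*(d + 4)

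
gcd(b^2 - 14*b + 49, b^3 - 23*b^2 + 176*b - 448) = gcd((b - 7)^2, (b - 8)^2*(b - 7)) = b - 7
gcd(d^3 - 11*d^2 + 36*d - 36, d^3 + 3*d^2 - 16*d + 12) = d - 2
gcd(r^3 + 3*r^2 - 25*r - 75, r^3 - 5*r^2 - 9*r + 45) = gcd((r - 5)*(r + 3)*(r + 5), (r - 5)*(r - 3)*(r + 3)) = r^2 - 2*r - 15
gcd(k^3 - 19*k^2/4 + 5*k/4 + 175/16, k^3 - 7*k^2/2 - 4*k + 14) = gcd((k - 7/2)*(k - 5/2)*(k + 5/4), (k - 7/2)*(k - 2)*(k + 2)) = k - 7/2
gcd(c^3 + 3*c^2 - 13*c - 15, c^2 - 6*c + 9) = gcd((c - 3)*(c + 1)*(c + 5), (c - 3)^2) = c - 3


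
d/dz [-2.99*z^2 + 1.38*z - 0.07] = 1.38 - 5.98*z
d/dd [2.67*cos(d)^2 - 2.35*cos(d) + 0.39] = (2.35 - 5.34*cos(d))*sin(d)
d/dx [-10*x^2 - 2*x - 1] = -20*x - 2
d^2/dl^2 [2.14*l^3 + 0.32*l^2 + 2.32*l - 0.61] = 12.84*l + 0.64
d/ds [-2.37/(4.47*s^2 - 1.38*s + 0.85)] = (21.1878*s - 3.2706)/(4.47*s^2 - 1.38*s + 0.85)^2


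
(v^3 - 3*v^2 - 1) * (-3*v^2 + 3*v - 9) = -3*v^5 + 12*v^4 - 18*v^3 + 30*v^2 - 3*v + 9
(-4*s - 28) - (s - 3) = -5*s - 25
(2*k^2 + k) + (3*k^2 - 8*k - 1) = 5*k^2 - 7*k - 1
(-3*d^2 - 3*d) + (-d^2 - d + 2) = -4*d^2 - 4*d + 2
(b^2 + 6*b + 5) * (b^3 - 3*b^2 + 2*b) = b^5 + 3*b^4 - 11*b^3 - 3*b^2 + 10*b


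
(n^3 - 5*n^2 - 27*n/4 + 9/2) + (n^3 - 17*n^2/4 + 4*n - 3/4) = 2*n^3 - 37*n^2/4 - 11*n/4 + 15/4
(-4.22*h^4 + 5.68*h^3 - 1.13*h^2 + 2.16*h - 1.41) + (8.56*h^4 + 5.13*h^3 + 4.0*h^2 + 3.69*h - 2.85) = 4.34*h^4 + 10.81*h^3 + 2.87*h^2 + 5.85*h - 4.26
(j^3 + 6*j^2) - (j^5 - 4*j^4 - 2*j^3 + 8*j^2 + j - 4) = -j^5 + 4*j^4 + 3*j^3 - 2*j^2 - j + 4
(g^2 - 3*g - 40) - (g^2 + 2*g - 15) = -5*g - 25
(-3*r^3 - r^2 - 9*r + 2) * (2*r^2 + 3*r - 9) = -6*r^5 - 11*r^4 + 6*r^3 - 14*r^2 + 87*r - 18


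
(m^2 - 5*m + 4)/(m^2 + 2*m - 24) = (m - 1)/(m + 6)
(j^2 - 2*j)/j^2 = (j - 2)/j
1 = 1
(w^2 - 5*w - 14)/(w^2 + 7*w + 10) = (w - 7)/(w + 5)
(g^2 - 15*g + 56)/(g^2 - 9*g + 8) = (g - 7)/(g - 1)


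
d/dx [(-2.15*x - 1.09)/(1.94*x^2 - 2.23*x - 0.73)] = (4.171*x^2 + 4.2292*x - 0.8612)/(3.7636*x^4 - 8.6524*x^3 + 2.1405*x^2 + 3.2558*x + 0.5329)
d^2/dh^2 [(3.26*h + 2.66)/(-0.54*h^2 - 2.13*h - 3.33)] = (-(1.08*h + 2.13)*(2.16*h + 4.26)*(3.26*h + 2.66) + (10.5624*h + 16.7604)*(0.54*h^2 + 2.13*h + 3.33))/(0.54*h^2 + 2.13*h + 3.33)^3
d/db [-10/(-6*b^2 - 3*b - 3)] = 10*(-4*b - 1)/(3*(2*b^2 + b + 1)^2)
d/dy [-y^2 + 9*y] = 9 - 2*y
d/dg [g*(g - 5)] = 2*g - 5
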